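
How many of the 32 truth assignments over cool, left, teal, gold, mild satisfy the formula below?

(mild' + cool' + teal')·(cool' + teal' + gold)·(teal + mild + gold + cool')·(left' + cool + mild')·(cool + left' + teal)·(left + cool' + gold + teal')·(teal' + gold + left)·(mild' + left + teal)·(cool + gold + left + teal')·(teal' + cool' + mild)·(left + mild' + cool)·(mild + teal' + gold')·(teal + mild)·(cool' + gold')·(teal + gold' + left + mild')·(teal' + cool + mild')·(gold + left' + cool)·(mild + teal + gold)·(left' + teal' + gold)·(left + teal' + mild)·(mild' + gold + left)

There are 2^5 = 32 truth assignments over (cool, left, teal, gold, mild).
Split on cool. With cool = 1, the clauses containing cool are satisfied and cool' drops from the rest; 1 of the 2^4 = 16 assignments to the other variables satisfy what remains.
With cool = 0, by the same count on the reduced clause set, 0 assignments work.
(One model: cool=T, left=T, teal=F, gold=F, mild=T.)
Total: 1 + 0 = 1.

1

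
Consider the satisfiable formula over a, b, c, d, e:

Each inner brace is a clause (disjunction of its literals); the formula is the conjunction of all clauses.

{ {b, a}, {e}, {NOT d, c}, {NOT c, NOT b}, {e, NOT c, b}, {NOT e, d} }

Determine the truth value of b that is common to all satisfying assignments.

Suppose b = true.
The clause (e) is unit, so e = true.
The clause (NOT c) is unit, so c = false.
The clause (NOT d) is unit, so d = false.
That conflicts with the unit clause (d).
So every satisfying assignment has b = False.

False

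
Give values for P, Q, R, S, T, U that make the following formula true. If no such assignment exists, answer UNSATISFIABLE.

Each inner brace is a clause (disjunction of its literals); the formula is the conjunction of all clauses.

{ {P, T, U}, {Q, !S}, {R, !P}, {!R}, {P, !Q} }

Unit clause (!R) forces R = false.
Unit clause (!P) forces P = false.
Unit clause (!Q) forces Q = false.
Unit clause (!S) forces S = false.
Case T = false:
Unit clause (U) forces U = true.
All clauses are satisfied.

P: false; Q: false; R: false; S: false; T: false; U: true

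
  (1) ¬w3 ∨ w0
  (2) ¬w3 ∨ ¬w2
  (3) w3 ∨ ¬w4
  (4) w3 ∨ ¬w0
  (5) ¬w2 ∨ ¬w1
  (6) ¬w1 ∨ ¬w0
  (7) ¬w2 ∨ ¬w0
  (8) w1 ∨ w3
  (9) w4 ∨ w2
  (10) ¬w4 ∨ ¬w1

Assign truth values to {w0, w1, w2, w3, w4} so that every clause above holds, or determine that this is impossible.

Suppose w3 = True.
The clause (w0) is unit, so w0 = True.
The clause (¬w2) is unit, so w2 = False.
The clause (¬w1) is unit, so w1 = False.
The clause (w4) is unit, so w4 = True.
This assignment satisfies each clause.

w0: True, w1: False, w2: False, w3: True, w4: True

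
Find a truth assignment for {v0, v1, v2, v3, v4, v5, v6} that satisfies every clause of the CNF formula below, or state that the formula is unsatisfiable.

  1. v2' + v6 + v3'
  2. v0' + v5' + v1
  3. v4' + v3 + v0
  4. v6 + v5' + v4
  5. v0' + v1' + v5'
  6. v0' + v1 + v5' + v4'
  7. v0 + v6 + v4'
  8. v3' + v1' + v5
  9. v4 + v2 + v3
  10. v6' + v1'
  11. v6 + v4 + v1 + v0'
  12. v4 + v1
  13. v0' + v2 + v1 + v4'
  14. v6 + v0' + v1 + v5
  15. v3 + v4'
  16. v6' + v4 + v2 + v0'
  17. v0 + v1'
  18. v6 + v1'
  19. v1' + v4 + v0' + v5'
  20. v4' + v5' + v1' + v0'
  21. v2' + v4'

v0: 0; v1: 0; v2: 0; v3: 1; v4: 1; v5: 1; v6: 1

Suppose v6 = 1.
The clause (v1') is unit, so v1 = 0.
The clause (v4) is unit, so v4 = 1.
The clause (v3) is unit, so v3 = 1.
The clause (v2') is unit, so v2 = 0.
The clause (v0') is unit, so v0 = 0.
Every clause is now satisfied; v5 is unconstrained.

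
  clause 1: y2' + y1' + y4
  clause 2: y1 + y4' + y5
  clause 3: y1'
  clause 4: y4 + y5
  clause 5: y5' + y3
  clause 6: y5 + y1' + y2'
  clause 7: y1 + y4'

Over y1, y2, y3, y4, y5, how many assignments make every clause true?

There are 2^5 = 32 truth assignments over (y1, y2, y3, y4, y5).
Split on y5. With y5 = 1, the clauses containing y5 are satisfied and y5' drops from the rest; 2 of the 2^4 = 16 assignments to the other variables satisfy what remains.
With y5 = 0, by the same count on the reduced clause set, 0 assignments work.
Total: 2 + 0 = 2.

2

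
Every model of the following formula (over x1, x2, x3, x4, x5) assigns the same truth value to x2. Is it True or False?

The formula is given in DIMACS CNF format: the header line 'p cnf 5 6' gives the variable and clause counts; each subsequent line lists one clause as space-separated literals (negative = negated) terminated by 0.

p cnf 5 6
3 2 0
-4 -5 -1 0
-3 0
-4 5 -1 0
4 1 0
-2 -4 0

True

Suppose x2 = False.
The clause (x3) is unit, so x3 = True.
Now (¬x3) is unsatisfied and unit — conflict.
So every satisfying assignment has x2 = True.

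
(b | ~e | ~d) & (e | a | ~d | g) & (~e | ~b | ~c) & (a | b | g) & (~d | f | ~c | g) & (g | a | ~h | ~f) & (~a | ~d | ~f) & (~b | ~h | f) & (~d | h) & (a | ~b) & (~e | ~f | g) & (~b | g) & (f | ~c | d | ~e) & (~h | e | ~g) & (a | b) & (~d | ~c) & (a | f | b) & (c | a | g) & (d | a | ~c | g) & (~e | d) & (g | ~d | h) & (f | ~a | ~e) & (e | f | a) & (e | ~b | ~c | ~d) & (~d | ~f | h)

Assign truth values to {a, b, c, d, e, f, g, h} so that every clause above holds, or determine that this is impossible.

Branch on d: set d = 0.
(~e) alone gives e = 0.
Branch on a: set a = 1.
Branch on b: set b = 0.
Branch on h: set h = 0.
No clause remains; c, f, g are free.

a ↦ 1; b ↦ 0; c ↦ 0; d ↦ 0; e ↦ 0; f ↦ 1; g ↦ 0; h ↦ 0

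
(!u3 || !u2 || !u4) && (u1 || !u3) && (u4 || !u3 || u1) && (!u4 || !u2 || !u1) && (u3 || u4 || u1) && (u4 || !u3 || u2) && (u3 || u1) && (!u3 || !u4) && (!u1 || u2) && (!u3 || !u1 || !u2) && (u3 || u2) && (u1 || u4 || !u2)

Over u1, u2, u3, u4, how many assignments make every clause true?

1

There are 2^4 = 16 truth assignments over (u1, u2, u3, u4).
Check each against the 12 clauses (columns in the order u1, u2, u3, u4):
  F F F F  ✗ fails (u3 || u4 || u1)
  F F F T  ✗ fails (u3 || u1)
  F F T F  ✗ fails (u1 || !u3)
  F F T T  ✗ fails (u1 || !u3)
  F T F F  ✗ fails (u3 || u4 || u1)
  F T F T  ✗ fails (u3 || u1)
  F T T F  ✗ fails (u1 || !u3)
  F T T T  ✗ fails (!u3 || !u2 || !u4)
  T F F F  ✗ fails (!u1 || u2)
  T F F T  ✗ fails (!u1 || u2)
  T F T F  ✗ fails (u4 || !u3 || u2)
  T F T T  ✗ fails (!u3 || !u4)
  T T F F  ✓ satisfies all
  T T F T  ✗ fails (!u4 || !u2 || !u1)
  T T T F  ✗ fails (!u3 || !u1 || !u2)
  T T T T  ✗ fails (!u3 || !u2 || !u4)
1 of the 16 rows is a model.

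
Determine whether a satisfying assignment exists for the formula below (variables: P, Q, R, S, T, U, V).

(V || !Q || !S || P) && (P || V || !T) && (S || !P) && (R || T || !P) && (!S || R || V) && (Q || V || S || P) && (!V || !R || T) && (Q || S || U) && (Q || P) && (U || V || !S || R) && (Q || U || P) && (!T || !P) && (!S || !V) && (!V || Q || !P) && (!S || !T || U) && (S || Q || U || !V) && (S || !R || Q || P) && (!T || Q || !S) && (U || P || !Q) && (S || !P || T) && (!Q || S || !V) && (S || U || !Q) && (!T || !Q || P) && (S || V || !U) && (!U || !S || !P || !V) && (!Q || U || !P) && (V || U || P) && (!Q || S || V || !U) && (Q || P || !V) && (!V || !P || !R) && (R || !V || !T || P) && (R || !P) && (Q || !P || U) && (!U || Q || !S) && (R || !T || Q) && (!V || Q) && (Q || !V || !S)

Case S = true:
(!V) alone gives V = false.
(R) alone gives R = true.
Case Q = true:
(P) alone gives P = true.
(!T) alone gives T = false.
(U) alone gives U = true.
Every clause now holds.
A satisfying assignment: P: true,  Q: true,  R: true,  S: true,  T: false,  U: true,  V: false.

Yes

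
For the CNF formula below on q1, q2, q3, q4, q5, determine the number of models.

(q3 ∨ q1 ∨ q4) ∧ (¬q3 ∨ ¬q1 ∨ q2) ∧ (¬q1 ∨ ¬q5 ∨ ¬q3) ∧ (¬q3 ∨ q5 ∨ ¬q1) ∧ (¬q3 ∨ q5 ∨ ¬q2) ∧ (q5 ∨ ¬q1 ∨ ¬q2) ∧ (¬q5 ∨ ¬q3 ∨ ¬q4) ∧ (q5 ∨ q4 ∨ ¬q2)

There are 2^5 = 32 truth assignments over (q1, q2, q3, q4, q5).
Split on q2. With q2 = True, the clauses containing q2 are satisfied and ¬q2 drops from the rest; 5 of the 2^4 = 16 assignments to the other variables satisfy what remains.
With q2 = False, by the same count on the reduced clause set, 9 assignments work.
Total: 5 + 9 = 14.

14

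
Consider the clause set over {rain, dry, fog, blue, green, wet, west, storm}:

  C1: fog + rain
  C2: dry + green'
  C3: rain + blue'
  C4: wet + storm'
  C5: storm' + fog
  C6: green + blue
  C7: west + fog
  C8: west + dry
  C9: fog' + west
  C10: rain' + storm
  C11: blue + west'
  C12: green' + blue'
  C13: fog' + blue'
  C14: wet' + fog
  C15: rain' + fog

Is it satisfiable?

No, unsatisfiable

Branch on fog: set fog = 1.
The clause (west) is unit, so west = 1.
The clause (blue) is unit, so blue = 1.
But (blue') is also a unit clause — contradiction.
Backtrack on fog: now try fog = 0.
The clause (rain) is unit, so rain = 1.
But (rain') is also a unit clause — contradiction.
Neither fog = 1 nor fog = 0 works.
No assignment satisfies every clause.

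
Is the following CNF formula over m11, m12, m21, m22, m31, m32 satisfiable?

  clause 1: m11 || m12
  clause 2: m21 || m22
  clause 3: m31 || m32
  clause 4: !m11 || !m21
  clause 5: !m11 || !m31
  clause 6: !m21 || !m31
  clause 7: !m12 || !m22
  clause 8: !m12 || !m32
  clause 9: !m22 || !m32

Suppose m11 = true.
From the singleton clause (!m21), m21 = false.
From the singleton clause (m22), m22 = true.
From the singleton clause (!m31), m31 = false.
From the singleton clause (m32), m32 = true.
That conflicts with the unit clause (!m32).
That branch fails; take m11 = false instead.
From the singleton clause (m12), m12 = true.
From the singleton clause (!m22), m22 = false.
From the singleton clause (m21), m21 = true.
From the singleton clause (!m31), m31 = false.
From the singleton clause (m32), m32 = true.
That conflicts with the unit clause (!m32).
Either choice for m11 ends in contradiction.
No assignment satisfies every clause.

No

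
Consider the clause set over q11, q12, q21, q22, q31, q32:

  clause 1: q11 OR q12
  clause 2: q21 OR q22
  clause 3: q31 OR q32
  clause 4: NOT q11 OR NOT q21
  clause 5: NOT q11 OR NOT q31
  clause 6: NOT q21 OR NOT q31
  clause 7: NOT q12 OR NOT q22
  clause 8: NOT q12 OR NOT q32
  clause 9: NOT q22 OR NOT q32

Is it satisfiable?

No, unsatisfiable

Case q11 = true:
The clause (NOT q21) is unit, so q21 = false.
The clause (q22) is unit, so q22 = true.
The clause (NOT q31) is unit, so q31 = false.
The clause (q32) is unit, so q32 = true.
But (NOT q32) is also a unit clause — contradiction.
So q11 must be the other value — set q11 = false.
The clause (q12) is unit, so q12 = true.
The clause (NOT q22) is unit, so q22 = false.
The clause (q21) is unit, so q21 = true.
The clause (NOT q31) is unit, so q31 = false.
The clause (q32) is unit, so q32 = true.
But (NOT q32) is also a unit clause — contradiction.
Either choice for q11 ends in contradiction.
No assignment satisfies every clause.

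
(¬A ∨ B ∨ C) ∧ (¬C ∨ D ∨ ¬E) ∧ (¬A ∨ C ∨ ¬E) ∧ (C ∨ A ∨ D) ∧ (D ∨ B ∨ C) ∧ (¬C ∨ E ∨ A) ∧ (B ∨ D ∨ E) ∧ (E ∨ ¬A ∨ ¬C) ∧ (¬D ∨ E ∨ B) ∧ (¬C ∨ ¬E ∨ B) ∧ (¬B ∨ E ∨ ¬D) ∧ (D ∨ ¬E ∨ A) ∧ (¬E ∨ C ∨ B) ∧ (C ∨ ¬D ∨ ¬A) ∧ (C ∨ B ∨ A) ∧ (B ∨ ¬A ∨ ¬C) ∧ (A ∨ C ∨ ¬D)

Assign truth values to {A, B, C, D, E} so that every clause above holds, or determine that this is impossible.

A ↦ True,  B ↦ True,  C ↦ True,  D ↦ True,  E ↦ True

Suppose A = True.
Suppose B = True.
Suppose C = True.
The clause (E) is unit, so E = True.
The clause (D) is unit, so D = True.
All clauses are satisfied.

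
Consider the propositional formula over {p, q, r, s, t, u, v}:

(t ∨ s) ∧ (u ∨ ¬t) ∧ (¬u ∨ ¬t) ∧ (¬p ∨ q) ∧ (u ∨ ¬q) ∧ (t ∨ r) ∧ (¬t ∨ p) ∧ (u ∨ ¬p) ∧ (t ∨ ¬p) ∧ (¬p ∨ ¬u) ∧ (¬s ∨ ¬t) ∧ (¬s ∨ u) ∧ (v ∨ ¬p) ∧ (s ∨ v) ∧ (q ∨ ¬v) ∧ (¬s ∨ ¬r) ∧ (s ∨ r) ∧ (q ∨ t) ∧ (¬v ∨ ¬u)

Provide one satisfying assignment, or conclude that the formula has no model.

UNSATISFIABLE

Branch on t: set t = True.
Unit clause (u) forces u = True.
Now (¬u) is unsatisfied and unit — conflict.
That branch fails; take t = False instead.
Unit clause (s) forces s = True.
Unit clause (r) forces r = True.
Now (¬r) is unsatisfied and unit — conflict.
Neither t = True nor t = False works.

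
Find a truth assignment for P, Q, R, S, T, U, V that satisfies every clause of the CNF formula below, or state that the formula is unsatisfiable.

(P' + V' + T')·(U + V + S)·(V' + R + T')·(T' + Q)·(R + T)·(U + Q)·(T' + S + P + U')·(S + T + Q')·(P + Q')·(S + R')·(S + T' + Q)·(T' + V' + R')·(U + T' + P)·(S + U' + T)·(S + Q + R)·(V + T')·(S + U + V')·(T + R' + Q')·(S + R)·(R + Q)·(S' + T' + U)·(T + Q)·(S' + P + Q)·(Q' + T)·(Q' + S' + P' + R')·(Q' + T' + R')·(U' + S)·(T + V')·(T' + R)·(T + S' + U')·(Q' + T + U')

UNSATISFIABLE

Suppose T = 0.
Unit clause (R) forces R = 1.
Unit clause (S) forces S = 1.
Unit clause (Q') forces Q = 0.
That conflicts with the unit clause (Q).
That branch fails; take T = 1 instead.
Unit clause (Q) forces Q = 1.
Unit clause (P) forces P = 1.
Unit clause (V') forces V = 0.
That conflicts with the unit clause (V).
Both values of T lead to a conflict.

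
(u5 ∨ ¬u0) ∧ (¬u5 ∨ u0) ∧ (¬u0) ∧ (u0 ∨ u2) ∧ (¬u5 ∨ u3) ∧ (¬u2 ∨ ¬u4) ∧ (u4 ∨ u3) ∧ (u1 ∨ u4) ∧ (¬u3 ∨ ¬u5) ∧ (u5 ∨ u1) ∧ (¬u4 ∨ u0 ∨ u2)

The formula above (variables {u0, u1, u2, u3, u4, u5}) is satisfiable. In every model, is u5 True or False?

False

Suppose u5 = True.
From the singleton clause (u0), u0 = True.
But (¬u0) is also a unit clause — contradiction.
So every satisfying assignment has u5 = False.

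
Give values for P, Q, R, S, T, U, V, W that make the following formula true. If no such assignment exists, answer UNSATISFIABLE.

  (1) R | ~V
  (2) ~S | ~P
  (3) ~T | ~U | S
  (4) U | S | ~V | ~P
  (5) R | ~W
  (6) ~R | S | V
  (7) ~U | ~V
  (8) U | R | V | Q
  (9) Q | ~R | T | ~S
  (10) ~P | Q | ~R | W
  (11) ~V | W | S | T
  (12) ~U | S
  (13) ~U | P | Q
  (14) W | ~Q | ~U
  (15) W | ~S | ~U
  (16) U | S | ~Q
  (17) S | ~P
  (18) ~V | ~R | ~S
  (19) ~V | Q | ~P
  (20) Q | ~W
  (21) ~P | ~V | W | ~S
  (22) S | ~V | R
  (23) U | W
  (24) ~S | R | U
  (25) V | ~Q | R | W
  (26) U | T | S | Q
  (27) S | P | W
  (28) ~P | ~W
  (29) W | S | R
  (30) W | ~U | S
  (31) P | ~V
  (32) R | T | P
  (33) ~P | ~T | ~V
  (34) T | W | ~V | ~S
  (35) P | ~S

UNSATISFIABLE

Try R = 1.
Try S = 0.
The clause (V) is unit, so V = 1.
The clause (~U) is unit, so U = 0.
The clause (~P) is unit, so P = 0.
But (P) is also a unit clause — contradiction.
That branch fails; take S = 1 instead.
The clause (~P) is unit, so P = 0.
But (P) is also a unit clause — contradiction.
Both values of S lead to a conflict.
That branch fails; take R = 0 instead.
The clause (~V) is unit, so V = 0.
The clause (~W) is unit, so W = 0.
The clause (U) is unit, so U = 1.
The clause (S) is unit, so S = 1.
But (~S) is also a unit clause — contradiction.
Both values of R lead to a conflict.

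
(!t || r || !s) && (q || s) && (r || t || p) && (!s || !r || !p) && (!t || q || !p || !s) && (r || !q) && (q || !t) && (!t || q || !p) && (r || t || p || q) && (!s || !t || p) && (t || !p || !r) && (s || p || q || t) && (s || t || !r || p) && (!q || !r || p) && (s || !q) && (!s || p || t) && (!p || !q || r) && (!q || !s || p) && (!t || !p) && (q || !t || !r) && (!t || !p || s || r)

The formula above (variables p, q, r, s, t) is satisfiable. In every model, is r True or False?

False

Suppose r = true.
Case q = true:
From the singleton clause (p), p = true.
From the singleton clause (!s), s = false.
Now (s) is unsatisfied and unit — conflict.
Undo q and try q = false.
From the singleton clause (s), s = true.
From the singleton clause (!p), p = false.
From the singleton clause (!t), t = false.
Now (t) is unsatisfied and unit — conflict.
Both values of q lead to a conflict.
So every satisfying assignment has r = False.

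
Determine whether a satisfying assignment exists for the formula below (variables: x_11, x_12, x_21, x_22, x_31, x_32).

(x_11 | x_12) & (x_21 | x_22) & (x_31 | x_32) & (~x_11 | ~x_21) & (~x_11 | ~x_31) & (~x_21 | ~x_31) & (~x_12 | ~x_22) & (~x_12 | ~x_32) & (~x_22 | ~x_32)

Try x_11 = 1.
From the singleton clause (~x_21), x_21 = 0.
From the singleton clause (x_22), x_22 = 1.
From the singleton clause (~x_31), x_31 = 0.
From the singleton clause (x_32), x_32 = 1.
But (~x_32) is also a unit clause — contradiction.
Undo x_11 and try x_11 = 0.
From the singleton clause (x_12), x_12 = 1.
From the singleton clause (~x_22), x_22 = 0.
From the singleton clause (x_21), x_21 = 1.
From the singleton clause (~x_31), x_31 = 0.
From the singleton clause (x_32), x_32 = 1.
But (~x_32) is also a unit clause — contradiction.
Both values of x_11 lead to a conflict.
No assignment satisfies every clause.

No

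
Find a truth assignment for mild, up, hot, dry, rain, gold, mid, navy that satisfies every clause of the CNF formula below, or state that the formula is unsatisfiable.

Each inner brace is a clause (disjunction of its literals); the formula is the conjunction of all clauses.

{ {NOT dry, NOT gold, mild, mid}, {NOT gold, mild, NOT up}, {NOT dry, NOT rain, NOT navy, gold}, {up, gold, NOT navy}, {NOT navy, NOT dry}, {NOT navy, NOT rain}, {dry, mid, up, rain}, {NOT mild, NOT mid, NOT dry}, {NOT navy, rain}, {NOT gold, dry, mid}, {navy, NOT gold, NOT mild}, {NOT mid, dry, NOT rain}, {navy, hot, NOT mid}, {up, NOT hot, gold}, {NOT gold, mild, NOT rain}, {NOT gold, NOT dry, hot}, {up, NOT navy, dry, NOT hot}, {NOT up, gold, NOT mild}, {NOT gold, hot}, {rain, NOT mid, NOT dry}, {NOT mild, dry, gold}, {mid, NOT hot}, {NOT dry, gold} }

mild=false,  up=true,  hot=false,  dry=false,  rain=false,  gold=false,  mid=false,  navy=false

Branch on navy: set navy = false.
Branch on gold: set gold = false.
The clause (NOT dry) is unit, so dry = false.
The clause (NOT mild) is unit, so mild = false.
Branch on mid: set mid = false.
The clause (NOT hot) is unit, so hot = false.
Branch on up: set up = true.
No clause remains; rain is free.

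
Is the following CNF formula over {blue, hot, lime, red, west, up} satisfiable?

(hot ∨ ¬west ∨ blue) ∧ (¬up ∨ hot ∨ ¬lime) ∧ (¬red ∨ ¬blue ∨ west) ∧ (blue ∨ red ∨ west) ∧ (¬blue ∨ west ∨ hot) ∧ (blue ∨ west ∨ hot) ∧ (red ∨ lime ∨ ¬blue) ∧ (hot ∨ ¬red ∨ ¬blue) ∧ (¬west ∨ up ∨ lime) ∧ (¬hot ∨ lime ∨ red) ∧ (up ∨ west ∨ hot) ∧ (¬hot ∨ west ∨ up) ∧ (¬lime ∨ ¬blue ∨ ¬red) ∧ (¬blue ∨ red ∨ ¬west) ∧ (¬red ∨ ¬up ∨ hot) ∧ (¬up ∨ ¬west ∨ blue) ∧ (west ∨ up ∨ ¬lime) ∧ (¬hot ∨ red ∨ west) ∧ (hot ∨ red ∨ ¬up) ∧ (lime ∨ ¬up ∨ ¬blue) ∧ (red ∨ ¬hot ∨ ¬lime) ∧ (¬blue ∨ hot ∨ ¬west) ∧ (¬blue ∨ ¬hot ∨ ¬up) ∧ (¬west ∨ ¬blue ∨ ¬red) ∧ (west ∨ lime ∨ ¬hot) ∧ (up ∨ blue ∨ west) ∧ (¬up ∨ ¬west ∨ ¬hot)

Suppose hot = True.
Suppose lime = True.
(red) alone gives red = True.
(¬blue) alone gives blue = False.
Suppose west = False.
(up) alone gives up = True.
This assignment satisfies each clause.
A satisfying assignment: blue=False, hot=True, lime=True, red=True, west=False, up=True.

Yes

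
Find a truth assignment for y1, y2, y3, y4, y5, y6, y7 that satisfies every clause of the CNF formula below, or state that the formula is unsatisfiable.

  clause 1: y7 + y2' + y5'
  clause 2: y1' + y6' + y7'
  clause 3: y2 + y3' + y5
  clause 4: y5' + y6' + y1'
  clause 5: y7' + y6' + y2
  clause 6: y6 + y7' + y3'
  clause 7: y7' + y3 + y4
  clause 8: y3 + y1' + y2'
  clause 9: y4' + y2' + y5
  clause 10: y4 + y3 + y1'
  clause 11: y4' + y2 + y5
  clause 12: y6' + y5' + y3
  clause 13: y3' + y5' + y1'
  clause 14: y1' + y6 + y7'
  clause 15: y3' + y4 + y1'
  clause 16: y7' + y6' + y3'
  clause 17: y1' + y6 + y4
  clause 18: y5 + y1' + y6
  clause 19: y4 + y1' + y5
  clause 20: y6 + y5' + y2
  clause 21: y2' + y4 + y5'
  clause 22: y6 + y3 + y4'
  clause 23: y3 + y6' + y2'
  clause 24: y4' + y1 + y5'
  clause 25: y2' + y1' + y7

Try y7 = 0.
Try y2 = 0.
Try y3 = 0.
Try y4 = 0.
(y1') alone gives y1 = 0.
Try y6 = 1.
(y5') alone gives y5 = 0.
This assignment satisfies each clause.

y1 ↦ 0,  y2 ↦ 0,  y3 ↦ 0,  y4 ↦ 0,  y5 ↦ 0,  y6 ↦ 1,  y7 ↦ 0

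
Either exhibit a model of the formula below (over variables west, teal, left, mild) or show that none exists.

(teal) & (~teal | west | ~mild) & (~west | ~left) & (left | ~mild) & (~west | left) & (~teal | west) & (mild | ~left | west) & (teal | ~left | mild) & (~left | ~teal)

UNSATISFIABLE

The clause (teal) is unit, so teal = 1.
The clause (west) is unit, so west = 1.
The clause (~left) is unit, so left = 0.
That conflicts with the unit clause (left).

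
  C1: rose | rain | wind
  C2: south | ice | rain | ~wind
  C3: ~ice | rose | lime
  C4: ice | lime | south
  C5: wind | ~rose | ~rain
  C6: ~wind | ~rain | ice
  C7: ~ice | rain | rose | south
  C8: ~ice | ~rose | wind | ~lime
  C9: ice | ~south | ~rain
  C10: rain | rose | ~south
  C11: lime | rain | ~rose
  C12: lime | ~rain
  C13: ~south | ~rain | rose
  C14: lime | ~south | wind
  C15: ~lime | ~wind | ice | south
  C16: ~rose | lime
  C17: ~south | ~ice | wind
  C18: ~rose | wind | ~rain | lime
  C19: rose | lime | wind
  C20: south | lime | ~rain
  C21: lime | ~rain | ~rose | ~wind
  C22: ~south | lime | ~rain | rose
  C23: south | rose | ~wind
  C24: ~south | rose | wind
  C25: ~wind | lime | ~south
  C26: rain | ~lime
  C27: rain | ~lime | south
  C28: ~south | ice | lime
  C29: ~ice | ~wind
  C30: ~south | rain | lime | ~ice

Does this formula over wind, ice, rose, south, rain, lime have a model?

Try lime = 1.
From the singleton clause (rain), rain = 1.
Try wind = 0.
From the singleton clause (~rose), rose = 0.
From the singleton clause (~south), south = 0.
No clause remains; ice is free.
A satisfying assignment: wind ↦ 0; ice ↦ 0; rose ↦ 0; south ↦ 0; rain ↦ 1; lime ↦ 1.

Yes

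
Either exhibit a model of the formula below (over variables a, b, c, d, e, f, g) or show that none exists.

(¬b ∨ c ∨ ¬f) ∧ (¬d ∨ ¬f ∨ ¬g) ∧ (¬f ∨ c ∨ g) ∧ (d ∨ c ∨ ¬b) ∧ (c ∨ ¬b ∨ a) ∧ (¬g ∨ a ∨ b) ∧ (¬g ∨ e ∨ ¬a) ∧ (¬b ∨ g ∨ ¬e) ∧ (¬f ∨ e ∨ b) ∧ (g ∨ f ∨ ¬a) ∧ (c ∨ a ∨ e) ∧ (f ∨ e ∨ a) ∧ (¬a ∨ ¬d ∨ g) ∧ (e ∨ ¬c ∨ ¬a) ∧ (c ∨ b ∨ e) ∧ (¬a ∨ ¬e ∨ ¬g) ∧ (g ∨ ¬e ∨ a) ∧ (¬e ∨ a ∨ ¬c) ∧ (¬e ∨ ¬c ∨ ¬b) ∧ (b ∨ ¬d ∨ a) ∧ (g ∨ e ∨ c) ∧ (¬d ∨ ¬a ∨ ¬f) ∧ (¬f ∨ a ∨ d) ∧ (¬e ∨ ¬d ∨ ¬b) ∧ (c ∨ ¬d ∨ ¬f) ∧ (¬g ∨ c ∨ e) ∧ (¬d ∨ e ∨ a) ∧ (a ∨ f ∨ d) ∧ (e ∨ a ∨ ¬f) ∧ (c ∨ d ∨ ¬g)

Try b = False.
Try g = False.
Try f = True.
(c) alone gives c = True.
(e) alone gives e = True.
(a) alone gives a = True.
(¬d) alone gives d = False.
Every clause now holds.

a ↦ True,  b ↦ False,  c ↦ True,  d ↦ False,  e ↦ True,  f ↦ True,  g ↦ False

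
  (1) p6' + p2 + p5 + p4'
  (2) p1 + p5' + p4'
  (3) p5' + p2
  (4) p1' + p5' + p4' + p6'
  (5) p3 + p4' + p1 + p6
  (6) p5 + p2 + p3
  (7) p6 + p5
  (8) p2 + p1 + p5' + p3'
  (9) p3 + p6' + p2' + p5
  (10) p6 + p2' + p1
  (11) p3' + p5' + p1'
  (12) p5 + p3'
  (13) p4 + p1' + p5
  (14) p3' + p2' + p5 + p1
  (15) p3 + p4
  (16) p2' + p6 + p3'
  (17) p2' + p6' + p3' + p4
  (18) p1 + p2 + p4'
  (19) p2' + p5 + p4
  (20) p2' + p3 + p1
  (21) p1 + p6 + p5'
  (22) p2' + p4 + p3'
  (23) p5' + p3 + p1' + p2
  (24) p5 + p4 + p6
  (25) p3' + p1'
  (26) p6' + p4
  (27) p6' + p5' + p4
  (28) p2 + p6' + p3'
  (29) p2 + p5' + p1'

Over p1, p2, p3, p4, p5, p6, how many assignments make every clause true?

There are 2^6 = 64 truth assignments over (p1, p2, p3, p4, p5, p6).
Split on p1. With p1 = 1, the clauses containing p1 are satisfied and p1' drops from the rest; 1 of the 2^5 = 32 assignments to the other variables satisfy what remains.
With p1 = 0, by the same count on the reduced clause set, 0 assignments work.
(One model: p1=T, p2=T, p3=F, p4=T, p5=T, p6=F.)
Total: 1 + 0 = 1.

1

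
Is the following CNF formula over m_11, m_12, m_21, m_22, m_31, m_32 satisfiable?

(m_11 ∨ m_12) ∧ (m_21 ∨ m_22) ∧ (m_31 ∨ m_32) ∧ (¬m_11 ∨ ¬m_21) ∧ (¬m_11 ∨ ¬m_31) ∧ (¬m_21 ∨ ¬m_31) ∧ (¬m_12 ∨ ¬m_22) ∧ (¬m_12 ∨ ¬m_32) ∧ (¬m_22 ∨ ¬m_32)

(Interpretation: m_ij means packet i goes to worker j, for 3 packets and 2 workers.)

No, unsatisfiable

Case m_11 = True:
(¬m_21) alone gives m_21 = False.
(m_22) alone gives m_22 = True.
(¬m_31) alone gives m_31 = False.
(m_32) alone gives m_32 = True.
But (¬m_32) is also a unit clause — contradiction.
So m_11 must be the other value — set m_11 = False.
(m_12) alone gives m_12 = True.
(¬m_22) alone gives m_22 = False.
(m_21) alone gives m_21 = True.
(¬m_31) alone gives m_31 = False.
(m_32) alone gives m_32 = True.
But (¬m_32) is also a unit clause — contradiction.
Neither m_11 = True nor m_11 = False works.
No assignment satisfies every clause.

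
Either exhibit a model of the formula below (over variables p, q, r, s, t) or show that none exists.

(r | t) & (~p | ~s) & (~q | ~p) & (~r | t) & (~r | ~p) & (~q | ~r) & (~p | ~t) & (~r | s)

Suppose r = 0.
The clause (t) is unit, so t = 1.
The clause (~p) is unit, so p = 0.
All clauses hold; q, s can take either value.

p: 0, q: 0, r: 0, s: 0, t: 1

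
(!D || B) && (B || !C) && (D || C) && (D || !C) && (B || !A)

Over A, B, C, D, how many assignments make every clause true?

4

There are 2^4 = 16 truth assignments over (A, B, C, D).
Split on D. With D = true, the clauses containing D are satisfied and !D drops from the rest; 4 of the 2^3 = 8 assignments to the other variables satisfy what remains.
With D = false, by the same count on the reduced clause set, 0 assignments work.
Total: 4 + 0 = 4.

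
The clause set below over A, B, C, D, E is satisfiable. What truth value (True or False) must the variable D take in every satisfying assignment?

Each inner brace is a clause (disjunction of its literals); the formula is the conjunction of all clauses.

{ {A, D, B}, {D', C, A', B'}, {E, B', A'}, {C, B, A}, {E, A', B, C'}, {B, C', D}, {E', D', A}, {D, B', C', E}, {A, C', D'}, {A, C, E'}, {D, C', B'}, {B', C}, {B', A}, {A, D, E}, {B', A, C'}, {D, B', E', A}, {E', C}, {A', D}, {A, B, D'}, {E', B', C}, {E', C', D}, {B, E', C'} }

Suppose D = 0.
Unit clause (A') forces A = 0.
Unit clause (B) forces B = 1.
That conflicts with the unit clause (B').
So every satisfying assignment has D = True.

True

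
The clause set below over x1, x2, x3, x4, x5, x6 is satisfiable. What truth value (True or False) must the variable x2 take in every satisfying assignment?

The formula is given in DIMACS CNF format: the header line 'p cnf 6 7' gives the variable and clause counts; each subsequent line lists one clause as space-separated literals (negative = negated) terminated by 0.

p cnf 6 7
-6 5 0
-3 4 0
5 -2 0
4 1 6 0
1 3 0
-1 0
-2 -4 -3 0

Suppose x2 = True.
Unit clause (x5) forces x5 = True.
Unit clause (¬x1) forces x1 = False.
Unit clause (x3) forces x3 = True.
Unit clause (x4) forces x4 = True.
Now (¬x4) is unsatisfied and unit — conflict.
So every satisfying assignment has x2 = False.

False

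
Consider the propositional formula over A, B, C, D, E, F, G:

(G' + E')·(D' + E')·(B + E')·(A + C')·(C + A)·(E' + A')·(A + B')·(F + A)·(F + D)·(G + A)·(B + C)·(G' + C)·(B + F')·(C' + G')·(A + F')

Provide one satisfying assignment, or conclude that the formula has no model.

A ↦ 1, B ↦ 1, C ↦ 0, D ↦ 1, E ↦ 0, F ↦ 0, G ↦ 0

Suppose G = 0.
The clause (A) is unit, so A = 1.
The clause (E') is unit, so E = 0.
Suppose F = 0.
The clause (D) is unit, so D = 1.
Suppose B = 1.
No clause remains; C is free.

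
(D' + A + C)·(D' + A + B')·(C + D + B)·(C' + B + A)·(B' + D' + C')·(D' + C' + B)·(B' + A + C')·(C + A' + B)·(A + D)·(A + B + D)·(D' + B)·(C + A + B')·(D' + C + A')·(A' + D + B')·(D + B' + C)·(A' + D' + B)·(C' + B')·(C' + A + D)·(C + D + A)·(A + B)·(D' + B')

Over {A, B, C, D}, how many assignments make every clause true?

1

There are 2^4 = 16 truth assignments over (A, B, C, D).
Split on B. With B = 1, the clauses containing B are satisfied and B' drops from the rest; 0 of the 2^3 = 8 assignments to the other variables satisfy what remains.
With B = 0, by the same count on the reduced clause set, 1 assignment works.
(One model: A=T, B=F, C=T, D=F.)
Total: 0 + 1 = 1.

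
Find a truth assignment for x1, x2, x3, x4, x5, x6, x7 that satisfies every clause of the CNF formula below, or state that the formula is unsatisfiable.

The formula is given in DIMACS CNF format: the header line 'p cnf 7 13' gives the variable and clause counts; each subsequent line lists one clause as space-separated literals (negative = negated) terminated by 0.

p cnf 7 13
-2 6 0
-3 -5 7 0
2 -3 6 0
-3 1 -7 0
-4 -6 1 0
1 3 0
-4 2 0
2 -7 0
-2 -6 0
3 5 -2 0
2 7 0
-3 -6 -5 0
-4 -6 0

Case x2 = False:
(¬x4) alone gives x4 = False.
(¬x7) alone gives x7 = False.
Now (x7) is unsatisfied and unit — conflict.
Undo x2 and try x2 = True.
(x6) alone gives x6 = True.
Now (¬x6) is unsatisfied and unit — conflict.
Both values of x2 lead to a conflict.

UNSATISFIABLE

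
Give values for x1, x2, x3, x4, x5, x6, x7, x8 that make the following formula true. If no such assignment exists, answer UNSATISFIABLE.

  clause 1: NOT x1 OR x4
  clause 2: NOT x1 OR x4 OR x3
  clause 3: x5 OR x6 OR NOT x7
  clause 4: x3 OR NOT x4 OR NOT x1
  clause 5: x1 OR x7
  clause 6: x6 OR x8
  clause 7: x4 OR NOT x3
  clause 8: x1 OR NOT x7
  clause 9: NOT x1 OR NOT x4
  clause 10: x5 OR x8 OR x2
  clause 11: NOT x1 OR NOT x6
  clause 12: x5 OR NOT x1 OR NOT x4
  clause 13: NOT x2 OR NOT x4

UNSATISFIABLE

Try x1 = false.
(x7) alone gives x7 = true.
But (NOT x7) is also a unit clause — contradiction.
Backtrack on x1: now try x1 = true.
(x4) alone gives x4 = true.
But (NOT x4) is also a unit clause — contradiction.
Neither x1 = true nor x1 = false works.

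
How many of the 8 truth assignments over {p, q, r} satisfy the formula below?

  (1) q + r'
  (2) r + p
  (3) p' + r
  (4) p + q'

1

There are 2^3 = 8 truth assignments over (p, q, r).
Check each against the 4 clauses (columns in the order p, q, r):
  F F F  ✗ fails (r + p)
  F F T  ✗ fails (q + r')
  F T F  ✗ fails (r + p)
  F T T  ✗ fails (p + q')
  T F F  ✗ fails (p' + r)
  T F T  ✗ fails (q + r')
  T T F  ✗ fails (p' + r)
  T T T  ✓ satisfies all
1 of the 8 rows is a model.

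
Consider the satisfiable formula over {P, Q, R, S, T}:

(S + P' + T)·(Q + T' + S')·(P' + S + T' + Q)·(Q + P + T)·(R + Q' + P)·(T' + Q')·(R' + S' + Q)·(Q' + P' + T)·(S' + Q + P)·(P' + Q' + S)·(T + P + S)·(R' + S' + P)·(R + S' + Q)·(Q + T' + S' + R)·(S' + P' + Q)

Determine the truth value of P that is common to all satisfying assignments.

False

Suppose P = 1.
Case S = 1:
From the singleton clause (Q), Q = 1.
From the singleton clause (T'), T = 0.
That conflicts with the unit clause (T).
Undo S and try S = 0.
From the singleton clause (T), T = 1.
From the singleton clause (Q), Q = 1.
That conflicts with the unit clause (Q').
Either choice for S ends in contradiction.
So every satisfying assignment has P = False.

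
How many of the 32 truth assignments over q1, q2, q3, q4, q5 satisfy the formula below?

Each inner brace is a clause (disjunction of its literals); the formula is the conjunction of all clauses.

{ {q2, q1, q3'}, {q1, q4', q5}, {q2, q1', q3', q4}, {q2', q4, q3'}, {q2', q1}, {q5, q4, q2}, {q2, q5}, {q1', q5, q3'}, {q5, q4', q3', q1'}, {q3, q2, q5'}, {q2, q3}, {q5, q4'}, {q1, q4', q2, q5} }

5

There are 2^5 = 32 truth assignments over (q1, q2, q3, q4, q5).
Split on q2. With q2 = 1, the clauses containing q2 are satisfied and q2' drops from the rest; 4 of the 2^4 = 16 assignments to the other variables satisfy what remains.
With q2 = 0, by the same count on the reduced clause set, 1 assignment works.
Total: 4 + 1 = 5.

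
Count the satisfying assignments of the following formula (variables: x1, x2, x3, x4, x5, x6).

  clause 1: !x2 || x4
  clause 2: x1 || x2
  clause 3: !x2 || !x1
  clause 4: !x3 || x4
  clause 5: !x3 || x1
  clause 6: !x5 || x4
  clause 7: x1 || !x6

12

There are 2^6 = 64 truth assignments over (x1, x2, x3, x4, x5, x6).
Split on x4. With x4 = true, the clauses containing x4 are satisfied and !x4 drops from the rest; 10 of the 2^5 = 32 assignments to the other variables satisfy what remains.
With x4 = false, by the same count on the reduced clause set, 2 assignments work.
Total: 10 + 2 = 12.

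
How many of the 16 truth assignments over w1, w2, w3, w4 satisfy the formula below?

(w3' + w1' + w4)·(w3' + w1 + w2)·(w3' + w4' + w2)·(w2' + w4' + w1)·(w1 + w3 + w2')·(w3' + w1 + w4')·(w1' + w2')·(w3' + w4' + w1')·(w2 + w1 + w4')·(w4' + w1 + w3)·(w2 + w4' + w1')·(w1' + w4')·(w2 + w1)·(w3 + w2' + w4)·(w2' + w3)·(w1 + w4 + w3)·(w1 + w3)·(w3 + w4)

1

There are 2^4 = 16 truth assignments over (w1, w2, w3, w4).
Check each against the 18 clauses (columns in the order w1, w2, w3, w4):
  F F F F  ✗ fails (w2 + w1)
  F F F T  ✗ fails (w2 + w1 + w4')
  F F T F  ✗ fails (w3' + w1 + w2)
  F F T T  ✗ fails (w3' + w1 + w2)
  F T F F  ✗ fails (w1 + w3 + w2')
  F T F T  ✗ fails (w2' + w4' + w1)
  F T T F  ✓ satisfies all
  F T T T  ✗ fails (w2' + w4' + w1)
  T F F F  ✗ fails (w3 + w4)
  T F F T  ✗ fails (w2 + w4' + w1')
  T F T F  ✗ fails (w3' + w1' + w4)
  T F T T  ✗ fails (w3' + w4' + w2)
  T T F F  ✗ fails (w1' + w2')
  T T F T  ✗ fails (w1' + w2')
  T T T F  ✗ fails (w3' + w1' + w4)
  T T T T  ✗ fails (w1' + w2')
1 of the 16 rows is a model.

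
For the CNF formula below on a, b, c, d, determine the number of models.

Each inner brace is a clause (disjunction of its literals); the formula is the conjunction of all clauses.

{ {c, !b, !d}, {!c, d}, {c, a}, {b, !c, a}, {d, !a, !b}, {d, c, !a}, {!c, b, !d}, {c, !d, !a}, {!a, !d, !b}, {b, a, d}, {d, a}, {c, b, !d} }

1

There are 2^4 = 16 truth assignments over (a, b, c, d).
Check each against the 12 clauses (columns in the order a, b, c, d):
  F F F F  ✗ fails (c || a)
  F F F T  ✗ fails (c || a)
  F F T F  ✗ fails (!c || d)
  F F T T  ✗ fails (b || !c || a)
  F T F F  ✗ fails (c || a)
  F T F T  ✗ fails (c || !b || !d)
  F T T F  ✗ fails (!c || d)
  F T T T  ✓ satisfies all
  T F F F  ✗ fails (d || c || !a)
  T F F T  ✗ fails (c || !d || !a)
  T F T F  ✗ fails (!c || d)
  T F T T  ✗ fails (!c || b || !d)
  T T F F  ✗ fails (d || !a || !b)
  T T F T  ✗ fails (c || !b || !d)
  T T T F  ✗ fails (!c || d)
  T T T T  ✗ fails (!a || !d || !b)
1 of the 16 rows is a model.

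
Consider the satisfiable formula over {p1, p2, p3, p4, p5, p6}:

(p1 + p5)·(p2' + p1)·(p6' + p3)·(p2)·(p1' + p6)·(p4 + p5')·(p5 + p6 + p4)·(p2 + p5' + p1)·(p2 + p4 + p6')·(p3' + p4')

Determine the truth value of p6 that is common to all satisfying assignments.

Suppose p6 = 0.
From the singleton clause (p2), p2 = 1.
From the singleton clause (p1), p1 = 1.
Now (p1') is unsatisfied and unit — conflict.
So every satisfying assignment has p6 = True.

True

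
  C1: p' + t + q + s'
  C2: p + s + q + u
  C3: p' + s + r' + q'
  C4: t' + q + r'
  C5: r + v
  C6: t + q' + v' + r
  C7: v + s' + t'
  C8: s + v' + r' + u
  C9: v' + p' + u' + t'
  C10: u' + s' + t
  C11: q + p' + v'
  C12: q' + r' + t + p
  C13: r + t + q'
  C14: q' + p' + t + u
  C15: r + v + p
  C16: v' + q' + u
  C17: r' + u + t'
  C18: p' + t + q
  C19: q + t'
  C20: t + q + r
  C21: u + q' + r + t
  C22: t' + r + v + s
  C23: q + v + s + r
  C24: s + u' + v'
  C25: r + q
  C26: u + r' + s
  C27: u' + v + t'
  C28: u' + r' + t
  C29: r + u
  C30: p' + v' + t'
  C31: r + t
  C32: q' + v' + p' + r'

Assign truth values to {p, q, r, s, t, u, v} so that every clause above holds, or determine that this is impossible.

Try r = 1.
Try t = 1.
(q) alone gives q = 1.
(u) alone gives u = 1.
(v) alone gives v = 1.
(p') alone gives p = 0.
(s) alone gives s = 1.
This assignment satisfies each clause.

p=0; q=1; r=1; s=1; t=1; u=1; v=1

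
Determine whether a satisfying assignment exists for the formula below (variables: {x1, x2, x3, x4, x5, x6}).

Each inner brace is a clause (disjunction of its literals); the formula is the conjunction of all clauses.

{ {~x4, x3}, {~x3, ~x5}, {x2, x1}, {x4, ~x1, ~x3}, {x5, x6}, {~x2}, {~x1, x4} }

Yes

From the singleton clause (~x2), x2 = 0.
From the singleton clause (x1), x1 = 1.
From the singleton clause (x4), x4 = 1.
From the singleton clause (x3), x3 = 1.
From the singleton clause (~x5), x5 = 0.
From the singleton clause (x6), x6 = 1.
This assignment satisfies each clause.
A satisfying assignment: x1: 1, x2: 0, x3: 1, x4: 1, x5: 0, x6: 1.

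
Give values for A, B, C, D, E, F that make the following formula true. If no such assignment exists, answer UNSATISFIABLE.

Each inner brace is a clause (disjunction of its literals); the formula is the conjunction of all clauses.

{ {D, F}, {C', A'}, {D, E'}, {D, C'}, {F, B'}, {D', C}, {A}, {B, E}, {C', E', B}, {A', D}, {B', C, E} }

(A) alone gives A = 1.
(C') alone gives C = 0.
(D') alone gives D = 0.
Now (D) is unsatisfied and unit — conflict.

UNSATISFIABLE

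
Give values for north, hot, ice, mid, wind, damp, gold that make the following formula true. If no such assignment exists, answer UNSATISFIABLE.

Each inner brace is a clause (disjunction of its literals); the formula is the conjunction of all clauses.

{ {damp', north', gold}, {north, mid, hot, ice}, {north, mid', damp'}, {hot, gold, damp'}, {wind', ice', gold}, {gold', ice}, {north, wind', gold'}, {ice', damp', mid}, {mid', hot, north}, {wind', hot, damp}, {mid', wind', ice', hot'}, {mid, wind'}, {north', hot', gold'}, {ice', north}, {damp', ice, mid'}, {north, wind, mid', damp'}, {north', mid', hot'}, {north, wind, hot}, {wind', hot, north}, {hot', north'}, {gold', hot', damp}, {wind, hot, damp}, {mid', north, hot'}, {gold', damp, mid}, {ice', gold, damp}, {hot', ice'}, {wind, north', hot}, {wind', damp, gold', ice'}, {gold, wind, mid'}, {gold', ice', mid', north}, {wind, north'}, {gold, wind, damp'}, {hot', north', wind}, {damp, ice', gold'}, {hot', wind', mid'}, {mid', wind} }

Case gold = 0:
Case damp = 0:
(ice') alone gives ice = 0.
Case wind = 0:
(hot) alone gives hot = 1.
(north') alone gives north = 0.
(mid') alone gives mid = 0.
All clauses are satisfied.

north ↦ 0; hot ↦ 1; ice ↦ 0; mid ↦ 0; wind ↦ 0; damp ↦ 0; gold ↦ 0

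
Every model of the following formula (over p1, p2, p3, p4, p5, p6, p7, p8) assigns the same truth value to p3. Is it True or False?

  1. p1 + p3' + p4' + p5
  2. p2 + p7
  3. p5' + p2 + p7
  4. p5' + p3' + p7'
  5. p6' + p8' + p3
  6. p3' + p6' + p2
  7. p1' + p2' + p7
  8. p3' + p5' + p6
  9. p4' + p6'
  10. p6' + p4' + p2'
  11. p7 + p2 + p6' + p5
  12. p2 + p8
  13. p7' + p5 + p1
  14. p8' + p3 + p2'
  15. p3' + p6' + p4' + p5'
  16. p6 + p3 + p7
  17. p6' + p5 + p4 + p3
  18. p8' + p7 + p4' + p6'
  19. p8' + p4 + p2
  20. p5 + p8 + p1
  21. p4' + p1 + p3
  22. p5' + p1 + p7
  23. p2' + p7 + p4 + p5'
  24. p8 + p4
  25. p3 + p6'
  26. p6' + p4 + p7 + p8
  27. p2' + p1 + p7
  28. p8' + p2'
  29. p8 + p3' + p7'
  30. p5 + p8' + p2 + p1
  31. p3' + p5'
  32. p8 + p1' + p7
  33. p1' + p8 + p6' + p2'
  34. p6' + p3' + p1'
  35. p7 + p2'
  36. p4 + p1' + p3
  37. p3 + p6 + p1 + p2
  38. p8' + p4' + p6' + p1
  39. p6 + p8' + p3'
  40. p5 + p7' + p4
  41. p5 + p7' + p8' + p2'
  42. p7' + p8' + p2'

Suppose p3 = 1.
Unit clause (p5') forces p5 = 0.
Suppose p1 = 1.
Unit clause (p6') forces p6 = 0.
Unit clause (p8') forces p8 = 0.
Unit clause (p2) forces p2 = 1.
Unit clause (p7) forces p7 = 1.
But (p7') is also a unit clause — contradiction.
Backtrack on p1: now try p1 = 0.
Unit clause (p4') forces p4 = 0.
Unit clause (p7') forces p7 = 0.
Unit clause (p2) forces p2 = 1.
But (p2') is also a unit clause — contradiction.
Both values of p1 lead to a conflict.
So every satisfying assignment has p3 = False.

False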